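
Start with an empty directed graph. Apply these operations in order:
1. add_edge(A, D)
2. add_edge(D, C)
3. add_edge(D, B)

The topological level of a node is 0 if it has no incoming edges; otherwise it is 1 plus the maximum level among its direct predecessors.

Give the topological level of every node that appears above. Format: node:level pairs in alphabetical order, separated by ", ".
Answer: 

Answer: A:0, B:2, C:2, D:1

Derivation:
Op 1: add_edge(A, D). Edges now: 1
Op 2: add_edge(D, C). Edges now: 2
Op 3: add_edge(D, B). Edges now: 3
Compute levels (Kahn BFS):
  sources (in-degree 0): A
  process A: level=0
    A->D: in-degree(D)=0, level(D)=1, enqueue
  process D: level=1
    D->B: in-degree(B)=0, level(B)=2, enqueue
    D->C: in-degree(C)=0, level(C)=2, enqueue
  process B: level=2
  process C: level=2
All levels: A:0, B:2, C:2, D:1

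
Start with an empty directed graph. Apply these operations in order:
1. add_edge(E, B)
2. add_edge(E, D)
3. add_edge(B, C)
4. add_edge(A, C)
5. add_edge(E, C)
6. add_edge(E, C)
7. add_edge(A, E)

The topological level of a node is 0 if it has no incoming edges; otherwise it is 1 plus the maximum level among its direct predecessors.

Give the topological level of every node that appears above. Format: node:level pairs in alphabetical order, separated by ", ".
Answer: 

Answer: A:0, B:2, C:3, D:2, E:1

Derivation:
Op 1: add_edge(E, B). Edges now: 1
Op 2: add_edge(E, D). Edges now: 2
Op 3: add_edge(B, C). Edges now: 3
Op 4: add_edge(A, C). Edges now: 4
Op 5: add_edge(E, C). Edges now: 5
Op 6: add_edge(E, C) (duplicate, no change). Edges now: 5
Op 7: add_edge(A, E). Edges now: 6
Compute levels (Kahn BFS):
  sources (in-degree 0): A
  process A: level=0
    A->C: in-degree(C)=2, level(C)>=1
    A->E: in-degree(E)=0, level(E)=1, enqueue
  process E: level=1
    E->B: in-degree(B)=0, level(B)=2, enqueue
    E->C: in-degree(C)=1, level(C)>=2
    E->D: in-degree(D)=0, level(D)=2, enqueue
  process B: level=2
    B->C: in-degree(C)=0, level(C)=3, enqueue
  process D: level=2
  process C: level=3
All levels: A:0, B:2, C:3, D:2, E:1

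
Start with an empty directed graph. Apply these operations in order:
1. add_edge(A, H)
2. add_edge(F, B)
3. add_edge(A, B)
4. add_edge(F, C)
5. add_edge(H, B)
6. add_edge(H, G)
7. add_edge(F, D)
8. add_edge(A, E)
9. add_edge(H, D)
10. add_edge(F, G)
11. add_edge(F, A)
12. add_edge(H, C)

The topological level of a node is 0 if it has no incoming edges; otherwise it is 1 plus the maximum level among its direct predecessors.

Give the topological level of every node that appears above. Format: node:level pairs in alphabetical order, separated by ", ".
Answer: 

Op 1: add_edge(A, H). Edges now: 1
Op 2: add_edge(F, B). Edges now: 2
Op 3: add_edge(A, B). Edges now: 3
Op 4: add_edge(F, C). Edges now: 4
Op 5: add_edge(H, B). Edges now: 5
Op 6: add_edge(H, G). Edges now: 6
Op 7: add_edge(F, D). Edges now: 7
Op 8: add_edge(A, E). Edges now: 8
Op 9: add_edge(H, D). Edges now: 9
Op 10: add_edge(F, G). Edges now: 10
Op 11: add_edge(F, A). Edges now: 11
Op 12: add_edge(H, C). Edges now: 12
Compute levels (Kahn BFS):
  sources (in-degree 0): F
  process F: level=0
    F->A: in-degree(A)=0, level(A)=1, enqueue
    F->B: in-degree(B)=2, level(B)>=1
    F->C: in-degree(C)=1, level(C)>=1
    F->D: in-degree(D)=1, level(D)>=1
    F->G: in-degree(G)=1, level(G)>=1
  process A: level=1
    A->B: in-degree(B)=1, level(B)>=2
    A->E: in-degree(E)=0, level(E)=2, enqueue
    A->H: in-degree(H)=0, level(H)=2, enqueue
  process E: level=2
  process H: level=2
    H->B: in-degree(B)=0, level(B)=3, enqueue
    H->C: in-degree(C)=0, level(C)=3, enqueue
    H->D: in-degree(D)=0, level(D)=3, enqueue
    H->G: in-degree(G)=0, level(G)=3, enqueue
  process B: level=3
  process C: level=3
  process D: level=3
  process G: level=3
All levels: A:1, B:3, C:3, D:3, E:2, F:0, G:3, H:2

Answer: A:1, B:3, C:3, D:3, E:2, F:0, G:3, H:2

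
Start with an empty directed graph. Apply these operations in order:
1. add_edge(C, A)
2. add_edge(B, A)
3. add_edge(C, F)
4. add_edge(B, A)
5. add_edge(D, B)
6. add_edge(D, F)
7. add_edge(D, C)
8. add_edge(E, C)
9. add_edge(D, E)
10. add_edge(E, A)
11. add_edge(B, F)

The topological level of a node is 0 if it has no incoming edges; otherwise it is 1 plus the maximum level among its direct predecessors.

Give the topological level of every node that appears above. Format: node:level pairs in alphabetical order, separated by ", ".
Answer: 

Op 1: add_edge(C, A). Edges now: 1
Op 2: add_edge(B, A). Edges now: 2
Op 3: add_edge(C, F). Edges now: 3
Op 4: add_edge(B, A) (duplicate, no change). Edges now: 3
Op 5: add_edge(D, B). Edges now: 4
Op 6: add_edge(D, F). Edges now: 5
Op 7: add_edge(D, C). Edges now: 6
Op 8: add_edge(E, C). Edges now: 7
Op 9: add_edge(D, E). Edges now: 8
Op 10: add_edge(E, A). Edges now: 9
Op 11: add_edge(B, F). Edges now: 10
Compute levels (Kahn BFS):
  sources (in-degree 0): D
  process D: level=0
    D->B: in-degree(B)=0, level(B)=1, enqueue
    D->C: in-degree(C)=1, level(C)>=1
    D->E: in-degree(E)=0, level(E)=1, enqueue
    D->F: in-degree(F)=2, level(F)>=1
  process B: level=1
    B->A: in-degree(A)=2, level(A)>=2
    B->F: in-degree(F)=1, level(F)>=2
  process E: level=1
    E->A: in-degree(A)=1, level(A)>=2
    E->C: in-degree(C)=0, level(C)=2, enqueue
  process C: level=2
    C->A: in-degree(A)=0, level(A)=3, enqueue
    C->F: in-degree(F)=0, level(F)=3, enqueue
  process A: level=3
  process F: level=3
All levels: A:3, B:1, C:2, D:0, E:1, F:3

Answer: A:3, B:1, C:2, D:0, E:1, F:3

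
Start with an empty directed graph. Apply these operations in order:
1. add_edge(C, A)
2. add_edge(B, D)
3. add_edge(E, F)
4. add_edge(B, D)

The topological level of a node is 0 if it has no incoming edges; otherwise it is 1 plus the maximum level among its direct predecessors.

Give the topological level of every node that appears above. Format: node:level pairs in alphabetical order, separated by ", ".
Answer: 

Op 1: add_edge(C, A). Edges now: 1
Op 2: add_edge(B, D). Edges now: 2
Op 3: add_edge(E, F). Edges now: 3
Op 4: add_edge(B, D) (duplicate, no change). Edges now: 3
Compute levels (Kahn BFS):
  sources (in-degree 0): B, C, E
  process B: level=0
    B->D: in-degree(D)=0, level(D)=1, enqueue
  process C: level=0
    C->A: in-degree(A)=0, level(A)=1, enqueue
  process E: level=0
    E->F: in-degree(F)=0, level(F)=1, enqueue
  process D: level=1
  process A: level=1
  process F: level=1
All levels: A:1, B:0, C:0, D:1, E:0, F:1

Answer: A:1, B:0, C:0, D:1, E:0, F:1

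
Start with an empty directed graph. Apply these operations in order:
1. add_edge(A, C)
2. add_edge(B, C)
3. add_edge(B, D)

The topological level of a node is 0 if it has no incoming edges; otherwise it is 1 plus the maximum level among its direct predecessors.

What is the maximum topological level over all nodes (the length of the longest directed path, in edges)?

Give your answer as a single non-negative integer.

Answer: 1

Derivation:
Op 1: add_edge(A, C). Edges now: 1
Op 2: add_edge(B, C). Edges now: 2
Op 3: add_edge(B, D). Edges now: 3
Compute levels (Kahn BFS):
  sources (in-degree 0): A, B
  process A: level=0
    A->C: in-degree(C)=1, level(C)>=1
  process B: level=0
    B->C: in-degree(C)=0, level(C)=1, enqueue
    B->D: in-degree(D)=0, level(D)=1, enqueue
  process C: level=1
  process D: level=1
All levels: A:0, B:0, C:1, D:1
max level = 1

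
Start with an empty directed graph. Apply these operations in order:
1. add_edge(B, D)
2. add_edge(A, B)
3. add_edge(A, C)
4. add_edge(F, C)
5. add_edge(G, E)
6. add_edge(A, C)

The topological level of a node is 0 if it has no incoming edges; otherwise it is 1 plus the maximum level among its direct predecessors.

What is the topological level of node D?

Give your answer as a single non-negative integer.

Op 1: add_edge(B, D). Edges now: 1
Op 2: add_edge(A, B). Edges now: 2
Op 3: add_edge(A, C). Edges now: 3
Op 4: add_edge(F, C). Edges now: 4
Op 5: add_edge(G, E). Edges now: 5
Op 6: add_edge(A, C) (duplicate, no change). Edges now: 5
Compute levels (Kahn BFS):
  sources (in-degree 0): A, F, G
  process A: level=0
    A->B: in-degree(B)=0, level(B)=1, enqueue
    A->C: in-degree(C)=1, level(C)>=1
  process F: level=0
    F->C: in-degree(C)=0, level(C)=1, enqueue
  process G: level=0
    G->E: in-degree(E)=0, level(E)=1, enqueue
  process B: level=1
    B->D: in-degree(D)=0, level(D)=2, enqueue
  process C: level=1
  process E: level=1
  process D: level=2
All levels: A:0, B:1, C:1, D:2, E:1, F:0, G:0
level(D) = 2

Answer: 2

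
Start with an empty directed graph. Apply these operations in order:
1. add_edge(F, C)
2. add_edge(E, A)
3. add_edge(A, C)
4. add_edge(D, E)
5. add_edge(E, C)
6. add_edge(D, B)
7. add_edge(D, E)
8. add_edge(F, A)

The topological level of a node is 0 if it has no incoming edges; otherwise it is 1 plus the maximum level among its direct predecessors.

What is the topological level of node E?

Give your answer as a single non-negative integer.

Answer: 1

Derivation:
Op 1: add_edge(F, C). Edges now: 1
Op 2: add_edge(E, A). Edges now: 2
Op 3: add_edge(A, C). Edges now: 3
Op 4: add_edge(D, E). Edges now: 4
Op 5: add_edge(E, C). Edges now: 5
Op 6: add_edge(D, B). Edges now: 6
Op 7: add_edge(D, E) (duplicate, no change). Edges now: 6
Op 8: add_edge(F, A). Edges now: 7
Compute levels (Kahn BFS):
  sources (in-degree 0): D, F
  process D: level=0
    D->B: in-degree(B)=0, level(B)=1, enqueue
    D->E: in-degree(E)=0, level(E)=1, enqueue
  process F: level=0
    F->A: in-degree(A)=1, level(A)>=1
    F->C: in-degree(C)=2, level(C)>=1
  process B: level=1
  process E: level=1
    E->A: in-degree(A)=0, level(A)=2, enqueue
    E->C: in-degree(C)=1, level(C)>=2
  process A: level=2
    A->C: in-degree(C)=0, level(C)=3, enqueue
  process C: level=3
All levels: A:2, B:1, C:3, D:0, E:1, F:0
level(E) = 1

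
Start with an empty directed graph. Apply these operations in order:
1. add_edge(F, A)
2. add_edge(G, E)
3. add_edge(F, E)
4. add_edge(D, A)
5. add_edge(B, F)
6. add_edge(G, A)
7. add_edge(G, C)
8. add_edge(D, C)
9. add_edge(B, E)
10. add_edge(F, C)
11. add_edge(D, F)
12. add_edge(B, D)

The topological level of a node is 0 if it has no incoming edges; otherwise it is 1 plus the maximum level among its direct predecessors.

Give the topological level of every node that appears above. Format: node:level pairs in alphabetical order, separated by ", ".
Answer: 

Answer: A:3, B:0, C:3, D:1, E:3, F:2, G:0

Derivation:
Op 1: add_edge(F, A). Edges now: 1
Op 2: add_edge(G, E). Edges now: 2
Op 3: add_edge(F, E). Edges now: 3
Op 4: add_edge(D, A). Edges now: 4
Op 5: add_edge(B, F). Edges now: 5
Op 6: add_edge(G, A). Edges now: 6
Op 7: add_edge(G, C). Edges now: 7
Op 8: add_edge(D, C). Edges now: 8
Op 9: add_edge(B, E). Edges now: 9
Op 10: add_edge(F, C). Edges now: 10
Op 11: add_edge(D, F). Edges now: 11
Op 12: add_edge(B, D). Edges now: 12
Compute levels (Kahn BFS):
  sources (in-degree 0): B, G
  process B: level=0
    B->D: in-degree(D)=0, level(D)=1, enqueue
    B->E: in-degree(E)=2, level(E)>=1
    B->F: in-degree(F)=1, level(F)>=1
  process G: level=0
    G->A: in-degree(A)=2, level(A)>=1
    G->C: in-degree(C)=2, level(C)>=1
    G->E: in-degree(E)=1, level(E)>=1
  process D: level=1
    D->A: in-degree(A)=1, level(A)>=2
    D->C: in-degree(C)=1, level(C)>=2
    D->F: in-degree(F)=0, level(F)=2, enqueue
  process F: level=2
    F->A: in-degree(A)=0, level(A)=3, enqueue
    F->C: in-degree(C)=0, level(C)=3, enqueue
    F->E: in-degree(E)=0, level(E)=3, enqueue
  process A: level=3
  process C: level=3
  process E: level=3
All levels: A:3, B:0, C:3, D:1, E:3, F:2, G:0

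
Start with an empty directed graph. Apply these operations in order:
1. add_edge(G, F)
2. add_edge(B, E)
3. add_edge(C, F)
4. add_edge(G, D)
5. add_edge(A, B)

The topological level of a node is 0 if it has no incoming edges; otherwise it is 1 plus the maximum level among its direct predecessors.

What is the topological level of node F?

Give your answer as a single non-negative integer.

Op 1: add_edge(G, F). Edges now: 1
Op 2: add_edge(B, E). Edges now: 2
Op 3: add_edge(C, F). Edges now: 3
Op 4: add_edge(G, D). Edges now: 4
Op 5: add_edge(A, B). Edges now: 5
Compute levels (Kahn BFS):
  sources (in-degree 0): A, C, G
  process A: level=0
    A->B: in-degree(B)=0, level(B)=1, enqueue
  process C: level=0
    C->F: in-degree(F)=1, level(F)>=1
  process G: level=0
    G->D: in-degree(D)=0, level(D)=1, enqueue
    G->F: in-degree(F)=0, level(F)=1, enqueue
  process B: level=1
    B->E: in-degree(E)=0, level(E)=2, enqueue
  process D: level=1
  process F: level=1
  process E: level=2
All levels: A:0, B:1, C:0, D:1, E:2, F:1, G:0
level(F) = 1

Answer: 1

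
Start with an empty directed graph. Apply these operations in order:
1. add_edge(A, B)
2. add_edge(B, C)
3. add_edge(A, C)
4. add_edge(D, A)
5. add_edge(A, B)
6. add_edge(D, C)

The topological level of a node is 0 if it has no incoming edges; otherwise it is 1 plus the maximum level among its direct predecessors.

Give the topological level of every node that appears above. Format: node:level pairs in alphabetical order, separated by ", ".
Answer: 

Answer: A:1, B:2, C:3, D:0

Derivation:
Op 1: add_edge(A, B). Edges now: 1
Op 2: add_edge(B, C). Edges now: 2
Op 3: add_edge(A, C). Edges now: 3
Op 4: add_edge(D, A). Edges now: 4
Op 5: add_edge(A, B) (duplicate, no change). Edges now: 4
Op 6: add_edge(D, C). Edges now: 5
Compute levels (Kahn BFS):
  sources (in-degree 0): D
  process D: level=0
    D->A: in-degree(A)=0, level(A)=1, enqueue
    D->C: in-degree(C)=2, level(C)>=1
  process A: level=1
    A->B: in-degree(B)=0, level(B)=2, enqueue
    A->C: in-degree(C)=1, level(C)>=2
  process B: level=2
    B->C: in-degree(C)=0, level(C)=3, enqueue
  process C: level=3
All levels: A:1, B:2, C:3, D:0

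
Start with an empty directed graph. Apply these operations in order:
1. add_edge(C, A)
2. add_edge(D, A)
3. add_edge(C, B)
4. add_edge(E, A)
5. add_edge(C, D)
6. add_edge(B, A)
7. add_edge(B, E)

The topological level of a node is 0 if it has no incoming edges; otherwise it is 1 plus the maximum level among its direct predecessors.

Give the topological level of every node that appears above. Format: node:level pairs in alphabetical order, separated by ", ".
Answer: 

Answer: A:3, B:1, C:0, D:1, E:2

Derivation:
Op 1: add_edge(C, A). Edges now: 1
Op 2: add_edge(D, A). Edges now: 2
Op 3: add_edge(C, B). Edges now: 3
Op 4: add_edge(E, A). Edges now: 4
Op 5: add_edge(C, D). Edges now: 5
Op 6: add_edge(B, A). Edges now: 6
Op 7: add_edge(B, E). Edges now: 7
Compute levels (Kahn BFS):
  sources (in-degree 0): C
  process C: level=0
    C->A: in-degree(A)=3, level(A)>=1
    C->B: in-degree(B)=0, level(B)=1, enqueue
    C->D: in-degree(D)=0, level(D)=1, enqueue
  process B: level=1
    B->A: in-degree(A)=2, level(A)>=2
    B->E: in-degree(E)=0, level(E)=2, enqueue
  process D: level=1
    D->A: in-degree(A)=1, level(A)>=2
  process E: level=2
    E->A: in-degree(A)=0, level(A)=3, enqueue
  process A: level=3
All levels: A:3, B:1, C:0, D:1, E:2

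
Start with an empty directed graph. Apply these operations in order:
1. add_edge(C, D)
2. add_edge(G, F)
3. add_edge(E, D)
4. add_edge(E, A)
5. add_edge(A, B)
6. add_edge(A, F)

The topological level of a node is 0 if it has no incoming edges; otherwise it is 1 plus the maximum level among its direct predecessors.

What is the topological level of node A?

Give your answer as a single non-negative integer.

Op 1: add_edge(C, D). Edges now: 1
Op 2: add_edge(G, F). Edges now: 2
Op 3: add_edge(E, D). Edges now: 3
Op 4: add_edge(E, A). Edges now: 4
Op 5: add_edge(A, B). Edges now: 5
Op 6: add_edge(A, F). Edges now: 6
Compute levels (Kahn BFS):
  sources (in-degree 0): C, E, G
  process C: level=0
    C->D: in-degree(D)=1, level(D)>=1
  process E: level=0
    E->A: in-degree(A)=0, level(A)=1, enqueue
    E->D: in-degree(D)=0, level(D)=1, enqueue
  process G: level=0
    G->F: in-degree(F)=1, level(F)>=1
  process A: level=1
    A->B: in-degree(B)=0, level(B)=2, enqueue
    A->F: in-degree(F)=0, level(F)=2, enqueue
  process D: level=1
  process B: level=2
  process F: level=2
All levels: A:1, B:2, C:0, D:1, E:0, F:2, G:0
level(A) = 1

Answer: 1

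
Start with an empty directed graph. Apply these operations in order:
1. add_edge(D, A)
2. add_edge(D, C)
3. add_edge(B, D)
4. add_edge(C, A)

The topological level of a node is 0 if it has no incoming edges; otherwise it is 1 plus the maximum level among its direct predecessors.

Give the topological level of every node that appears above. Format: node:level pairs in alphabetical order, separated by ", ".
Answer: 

Op 1: add_edge(D, A). Edges now: 1
Op 2: add_edge(D, C). Edges now: 2
Op 3: add_edge(B, D). Edges now: 3
Op 4: add_edge(C, A). Edges now: 4
Compute levels (Kahn BFS):
  sources (in-degree 0): B
  process B: level=0
    B->D: in-degree(D)=0, level(D)=1, enqueue
  process D: level=1
    D->A: in-degree(A)=1, level(A)>=2
    D->C: in-degree(C)=0, level(C)=2, enqueue
  process C: level=2
    C->A: in-degree(A)=0, level(A)=3, enqueue
  process A: level=3
All levels: A:3, B:0, C:2, D:1

Answer: A:3, B:0, C:2, D:1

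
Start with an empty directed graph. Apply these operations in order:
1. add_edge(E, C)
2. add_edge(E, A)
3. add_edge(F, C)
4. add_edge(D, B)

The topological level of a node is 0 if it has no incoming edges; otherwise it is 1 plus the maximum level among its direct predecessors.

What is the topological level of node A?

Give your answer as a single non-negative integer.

Op 1: add_edge(E, C). Edges now: 1
Op 2: add_edge(E, A). Edges now: 2
Op 3: add_edge(F, C). Edges now: 3
Op 4: add_edge(D, B). Edges now: 4
Compute levels (Kahn BFS):
  sources (in-degree 0): D, E, F
  process D: level=0
    D->B: in-degree(B)=0, level(B)=1, enqueue
  process E: level=0
    E->A: in-degree(A)=0, level(A)=1, enqueue
    E->C: in-degree(C)=1, level(C)>=1
  process F: level=0
    F->C: in-degree(C)=0, level(C)=1, enqueue
  process B: level=1
  process A: level=1
  process C: level=1
All levels: A:1, B:1, C:1, D:0, E:0, F:0
level(A) = 1

Answer: 1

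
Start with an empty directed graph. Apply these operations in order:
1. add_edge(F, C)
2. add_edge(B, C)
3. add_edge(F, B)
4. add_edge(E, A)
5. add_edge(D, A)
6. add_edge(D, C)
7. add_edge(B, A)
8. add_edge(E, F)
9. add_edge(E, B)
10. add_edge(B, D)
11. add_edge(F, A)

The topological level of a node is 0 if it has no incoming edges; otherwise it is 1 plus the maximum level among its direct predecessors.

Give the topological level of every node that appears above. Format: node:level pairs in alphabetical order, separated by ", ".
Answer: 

Answer: A:4, B:2, C:4, D:3, E:0, F:1

Derivation:
Op 1: add_edge(F, C). Edges now: 1
Op 2: add_edge(B, C). Edges now: 2
Op 3: add_edge(F, B). Edges now: 3
Op 4: add_edge(E, A). Edges now: 4
Op 5: add_edge(D, A). Edges now: 5
Op 6: add_edge(D, C). Edges now: 6
Op 7: add_edge(B, A). Edges now: 7
Op 8: add_edge(E, F). Edges now: 8
Op 9: add_edge(E, B). Edges now: 9
Op 10: add_edge(B, D). Edges now: 10
Op 11: add_edge(F, A). Edges now: 11
Compute levels (Kahn BFS):
  sources (in-degree 0): E
  process E: level=0
    E->A: in-degree(A)=3, level(A)>=1
    E->B: in-degree(B)=1, level(B)>=1
    E->F: in-degree(F)=0, level(F)=1, enqueue
  process F: level=1
    F->A: in-degree(A)=2, level(A)>=2
    F->B: in-degree(B)=0, level(B)=2, enqueue
    F->C: in-degree(C)=2, level(C)>=2
  process B: level=2
    B->A: in-degree(A)=1, level(A)>=3
    B->C: in-degree(C)=1, level(C)>=3
    B->D: in-degree(D)=0, level(D)=3, enqueue
  process D: level=3
    D->A: in-degree(A)=0, level(A)=4, enqueue
    D->C: in-degree(C)=0, level(C)=4, enqueue
  process A: level=4
  process C: level=4
All levels: A:4, B:2, C:4, D:3, E:0, F:1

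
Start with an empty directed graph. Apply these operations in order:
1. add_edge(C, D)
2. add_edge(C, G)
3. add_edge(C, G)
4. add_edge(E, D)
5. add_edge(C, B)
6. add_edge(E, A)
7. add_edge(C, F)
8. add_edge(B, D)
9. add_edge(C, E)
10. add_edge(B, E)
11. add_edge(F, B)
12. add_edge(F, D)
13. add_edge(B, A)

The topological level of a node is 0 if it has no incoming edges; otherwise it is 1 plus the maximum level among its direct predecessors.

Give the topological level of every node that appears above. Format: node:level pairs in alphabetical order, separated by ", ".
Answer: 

Answer: A:4, B:2, C:0, D:4, E:3, F:1, G:1

Derivation:
Op 1: add_edge(C, D). Edges now: 1
Op 2: add_edge(C, G). Edges now: 2
Op 3: add_edge(C, G) (duplicate, no change). Edges now: 2
Op 4: add_edge(E, D). Edges now: 3
Op 5: add_edge(C, B). Edges now: 4
Op 6: add_edge(E, A). Edges now: 5
Op 7: add_edge(C, F). Edges now: 6
Op 8: add_edge(B, D). Edges now: 7
Op 9: add_edge(C, E). Edges now: 8
Op 10: add_edge(B, E). Edges now: 9
Op 11: add_edge(F, B). Edges now: 10
Op 12: add_edge(F, D). Edges now: 11
Op 13: add_edge(B, A). Edges now: 12
Compute levels (Kahn BFS):
  sources (in-degree 0): C
  process C: level=0
    C->B: in-degree(B)=1, level(B)>=1
    C->D: in-degree(D)=3, level(D)>=1
    C->E: in-degree(E)=1, level(E)>=1
    C->F: in-degree(F)=0, level(F)=1, enqueue
    C->G: in-degree(G)=0, level(G)=1, enqueue
  process F: level=1
    F->B: in-degree(B)=0, level(B)=2, enqueue
    F->D: in-degree(D)=2, level(D)>=2
  process G: level=1
  process B: level=2
    B->A: in-degree(A)=1, level(A)>=3
    B->D: in-degree(D)=1, level(D)>=3
    B->E: in-degree(E)=0, level(E)=3, enqueue
  process E: level=3
    E->A: in-degree(A)=0, level(A)=4, enqueue
    E->D: in-degree(D)=0, level(D)=4, enqueue
  process A: level=4
  process D: level=4
All levels: A:4, B:2, C:0, D:4, E:3, F:1, G:1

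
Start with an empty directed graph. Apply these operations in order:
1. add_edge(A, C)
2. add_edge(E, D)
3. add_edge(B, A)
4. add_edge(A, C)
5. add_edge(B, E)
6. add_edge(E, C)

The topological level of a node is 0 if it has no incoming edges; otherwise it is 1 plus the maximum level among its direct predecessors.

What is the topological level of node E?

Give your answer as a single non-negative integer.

Answer: 1

Derivation:
Op 1: add_edge(A, C). Edges now: 1
Op 2: add_edge(E, D). Edges now: 2
Op 3: add_edge(B, A). Edges now: 3
Op 4: add_edge(A, C) (duplicate, no change). Edges now: 3
Op 5: add_edge(B, E). Edges now: 4
Op 6: add_edge(E, C). Edges now: 5
Compute levels (Kahn BFS):
  sources (in-degree 0): B
  process B: level=0
    B->A: in-degree(A)=0, level(A)=1, enqueue
    B->E: in-degree(E)=0, level(E)=1, enqueue
  process A: level=1
    A->C: in-degree(C)=1, level(C)>=2
  process E: level=1
    E->C: in-degree(C)=0, level(C)=2, enqueue
    E->D: in-degree(D)=0, level(D)=2, enqueue
  process C: level=2
  process D: level=2
All levels: A:1, B:0, C:2, D:2, E:1
level(E) = 1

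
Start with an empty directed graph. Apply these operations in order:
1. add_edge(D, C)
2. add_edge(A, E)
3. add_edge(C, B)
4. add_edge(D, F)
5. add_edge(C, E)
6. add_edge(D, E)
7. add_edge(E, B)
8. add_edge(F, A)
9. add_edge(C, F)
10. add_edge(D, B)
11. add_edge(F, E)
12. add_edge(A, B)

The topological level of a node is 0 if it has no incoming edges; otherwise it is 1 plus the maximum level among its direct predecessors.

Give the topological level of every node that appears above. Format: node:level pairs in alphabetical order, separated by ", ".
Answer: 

Op 1: add_edge(D, C). Edges now: 1
Op 2: add_edge(A, E). Edges now: 2
Op 3: add_edge(C, B). Edges now: 3
Op 4: add_edge(D, F). Edges now: 4
Op 5: add_edge(C, E). Edges now: 5
Op 6: add_edge(D, E). Edges now: 6
Op 7: add_edge(E, B). Edges now: 7
Op 8: add_edge(F, A). Edges now: 8
Op 9: add_edge(C, F). Edges now: 9
Op 10: add_edge(D, B). Edges now: 10
Op 11: add_edge(F, E). Edges now: 11
Op 12: add_edge(A, B). Edges now: 12
Compute levels (Kahn BFS):
  sources (in-degree 0): D
  process D: level=0
    D->B: in-degree(B)=3, level(B)>=1
    D->C: in-degree(C)=0, level(C)=1, enqueue
    D->E: in-degree(E)=3, level(E)>=1
    D->F: in-degree(F)=1, level(F)>=1
  process C: level=1
    C->B: in-degree(B)=2, level(B)>=2
    C->E: in-degree(E)=2, level(E)>=2
    C->F: in-degree(F)=0, level(F)=2, enqueue
  process F: level=2
    F->A: in-degree(A)=0, level(A)=3, enqueue
    F->E: in-degree(E)=1, level(E)>=3
  process A: level=3
    A->B: in-degree(B)=1, level(B)>=4
    A->E: in-degree(E)=0, level(E)=4, enqueue
  process E: level=4
    E->B: in-degree(B)=0, level(B)=5, enqueue
  process B: level=5
All levels: A:3, B:5, C:1, D:0, E:4, F:2

Answer: A:3, B:5, C:1, D:0, E:4, F:2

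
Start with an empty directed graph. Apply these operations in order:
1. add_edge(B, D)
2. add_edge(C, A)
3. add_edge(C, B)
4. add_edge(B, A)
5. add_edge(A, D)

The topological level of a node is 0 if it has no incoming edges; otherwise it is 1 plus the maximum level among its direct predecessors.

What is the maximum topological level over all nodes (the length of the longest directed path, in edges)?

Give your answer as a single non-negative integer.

Answer: 3

Derivation:
Op 1: add_edge(B, D). Edges now: 1
Op 2: add_edge(C, A). Edges now: 2
Op 3: add_edge(C, B). Edges now: 3
Op 4: add_edge(B, A). Edges now: 4
Op 5: add_edge(A, D). Edges now: 5
Compute levels (Kahn BFS):
  sources (in-degree 0): C
  process C: level=0
    C->A: in-degree(A)=1, level(A)>=1
    C->B: in-degree(B)=0, level(B)=1, enqueue
  process B: level=1
    B->A: in-degree(A)=0, level(A)=2, enqueue
    B->D: in-degree(D)=1, level(D)>=2
  process A: level=2
    A->D: in-degree(D)=0, level(D)=3, enqueue
  process D: level=3
All levels: A:2, B:1, C:0, D:3
max level = 3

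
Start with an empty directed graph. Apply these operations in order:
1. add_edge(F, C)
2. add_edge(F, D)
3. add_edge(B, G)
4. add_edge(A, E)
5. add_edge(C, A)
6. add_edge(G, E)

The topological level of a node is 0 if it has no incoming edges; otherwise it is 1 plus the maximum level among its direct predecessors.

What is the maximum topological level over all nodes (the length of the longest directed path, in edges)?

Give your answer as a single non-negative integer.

Answer: 3

Derivation:
Op 1: add_edge(F, C). Edges now: 1
Op 2: add_edge(F, D). Edges now: 2
Op 3: add_edge(B, G). Edges now: 3
Op 4: add_edge(A, E). Edges now: 4
Op 5: add_edge(C, A). Edges now: 5
Op 6: add_edge(G, E). Edges now: 6
Compute levels (Kahn BFS):
  sources (in-degree 0): B, F
  process B: level=0
    B->G: in-degree(G)=0, level(G)=1, enqueue
  process F: level=0
    F->C: in-degree(C)=0, level(C)=1, enqueue
    F->D: in-degree(D)=0, level(D)=1, enqueue
  process G: level=1
    G->E: in-degree(E)=1, level(E)>=2
  process C: level=1
    C->A: in-degree(A)=0, level(A)=2, enqueue
  process D: level=1
  process A: level=2
    A->E: in-degree(E)=0, level(E)=3, enqueue
  process E: level=3
All levels: A:2, B:0, C:1, D:1, E:3, F:0, G:1
max level = 3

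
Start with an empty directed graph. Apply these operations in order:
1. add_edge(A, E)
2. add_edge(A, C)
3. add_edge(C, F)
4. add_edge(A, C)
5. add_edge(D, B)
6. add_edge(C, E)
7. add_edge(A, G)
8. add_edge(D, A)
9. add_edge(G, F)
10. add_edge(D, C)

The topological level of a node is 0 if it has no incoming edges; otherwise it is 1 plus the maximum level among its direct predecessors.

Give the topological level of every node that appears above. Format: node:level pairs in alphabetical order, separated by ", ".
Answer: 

Answer: A:1, B:1, C:2, D:0, E:3, F:3, G:2

Derivation:
Op 1: add_edge(A, E). Edges now: 1
Op 2: add_edge(A, C). Edges now: 2
Op 3: add_edge(C, F). Edges now: 3
Op 4: add_edge(A, C) (duplicate, no change). Edges now: 3
Op 5: add_edge(D, B). Edges now: 4
Op 6: add_edge(C, E). Edges now: 5
Op 7: add_edge(A, G). Edges now: 6
Op 8: add_edge(D, A). Edges now: 7
Op 9: add_edge(G, F). Edges now: 8
Op 10: add_edge(D, C). Edges now: 9
Compute levels (Kahn BFS):
  sources (in-degree 0): D
  process D: level=0
    D->A: in-degree(A)=0, level(A)=1, enqueue
    D->B: in-degree(B)=0, level(B)=1, enqueue
    D->C: in-degree(C)=1, level(C)>=1
  process A: level=1
    A->C: in-degree(C)=0, level(C)=2, enqueue
    A->E: in-degree(E)=1, level(E)>=2
    A->G: in-degree(G)=0, level(G)=2, enqueue
  process B: level=1
  process C: level=2
    C->E: in-degree(E)=0, level(E)=3, enqueue
    C->F: in-degree(F)=1, level(F)>=3
  process G: level=2
    G->F: in-degree(F)=0, level(F)=3, enqueue
  process E: level=3
  process F: level=3
All levels: A:1, B:1, C:2, D:0, E:3, F:3, G:2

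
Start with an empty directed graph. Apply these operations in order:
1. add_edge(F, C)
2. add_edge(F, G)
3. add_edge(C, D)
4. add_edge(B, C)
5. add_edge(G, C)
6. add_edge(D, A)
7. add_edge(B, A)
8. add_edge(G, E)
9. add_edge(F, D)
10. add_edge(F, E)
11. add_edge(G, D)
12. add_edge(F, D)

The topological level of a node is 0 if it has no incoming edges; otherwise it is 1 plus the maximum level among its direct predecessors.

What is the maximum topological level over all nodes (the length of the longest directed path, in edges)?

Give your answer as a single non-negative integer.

Answer: 4

Derivation:
Op 1: add_edge(F, C). Edges now: 1
Op 2: add_edge(F, G). Edges now: 2
Op 3: add_edge(C, D). Edges now: 3
Op 4: add_edge(B, C). Edges now: 4
Op 5: add_edge(G, C). Edges now: 5
Op 6: add_edge(D, A). Edges now: 6
Op 7: add_edge(B, A). Edges now: 7
Op 8: add_edge(G, E). Edges now: 8
Op 9: add_edge(F, D). Edges now: 9
Op 10: add_edge(F, E). Edges now: 10
Op 11: add_edge(G, D). Edges now: 11
Op 12: add_edge(F, D) (duplicate, no change). Edges now: 11
Compute levels (Kahn BFS):
  sources (in-degree 0): B, F
  process B: level=0
    B->A: in-degree(A)=1, level(A)>=1
    B->C: in-degree(C)=2, level(C)>=1
  process F: level=0
    F->C: in-degree(C)=1, level(C)>=1
    F->D: in-degree(D)=2, level(D)>=1
    F->E: in-degree(E)=1, level(E)>=1
    F->G: in-degree(G)=0, level(G)=1, enqueue
  process G: level=1
    G->C: in-degree(C)=0, level(C)=2, enqueue
    G->D: in-degree(D)=1, level(D)>=2
    G->E: in-degree(E)=0, level(E)=2, enqueue
  process C: level=2
    C->D: in-degree(D)=0, level(D)=3, enqueue
  process E: level=2
  process D: level=3
    D->A: in-degree(A)=0, level(A)=4, enqueue
  process A: level=4
All levels: A:4, B:0, C:2, D:3, E:2, F:0, G:1
max level = 4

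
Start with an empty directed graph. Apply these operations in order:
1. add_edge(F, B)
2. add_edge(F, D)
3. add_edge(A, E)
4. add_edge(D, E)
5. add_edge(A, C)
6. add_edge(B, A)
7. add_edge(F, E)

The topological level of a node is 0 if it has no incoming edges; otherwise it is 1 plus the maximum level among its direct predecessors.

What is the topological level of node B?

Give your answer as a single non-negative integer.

Answer: 1

Derivation:
Op 1: add_edge(F, B). Edges now: 1
Op 2: add_edge(F, D). Edges now: 2
Op 3: add_edge(A, E). Edges now: 3
Op 4: add_edge(D, E). Edges now: 4
Op 5: add_edge(A, C). Edges now: 5
Op 6: add_edge(B, A). Edges now: 6
Op 7: add_edge(F, E). Edges now: 7
Compute levels (Kahn BFS):
  sources (in-degree 0): F
  process F: level=0
    F->B: in-degree(B)=0, level(B)=1, enqueue
    F->D: in-degree(D)=0, level(D)=1, enqueue
    F->E: in-degree(E)=2, level(E)>=1
  process B: level=1
    B->A: in-degree(A)=0, level(A)=2, enqueue
  process D: level=1
    D->E: in-degree(E)=1, level(E)>=2
  process A: level=2
    A->C: in-degree(C)=0, level(C)=3, enqueue
    A->E: in-degree(E)=0, level(E)=3, enqueue
  process C: level=3
  process E: level=3
All levels: A:2, B:1, C:3, D:1, E:3, F:0
level(B) = 1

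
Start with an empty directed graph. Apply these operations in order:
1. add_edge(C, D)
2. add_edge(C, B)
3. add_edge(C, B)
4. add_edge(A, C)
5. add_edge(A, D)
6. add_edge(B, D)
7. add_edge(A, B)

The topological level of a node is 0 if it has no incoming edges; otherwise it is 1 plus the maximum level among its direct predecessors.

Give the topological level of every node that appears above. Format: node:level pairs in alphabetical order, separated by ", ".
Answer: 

Op 1: add_edge(C, D). Edges now: 1
Op 2: add_edge(C, B). Edges now: 2
Op 3: add_edge(C, B) (duplicate, no change). Edges now: 2
Op 4: add_edge(A, C). Edges now: 3
Op 5: add_edge(A, D). Edges now: 4
Op 6: add_edge(B, D). Edges now: 5
Op 7: add_edge(A, B). Edges now: 6
Compute levels (Kahn BFS):
  sources (in-degree 0): A
  process A: level=0
    A->B: in-degree(B)=1, level(B)>=1
    A->C: in-degree(C)=0, level(C)=1, enqueue
    A->D: in-degree(D)=2, level(D)>=1
  process C: level=1
    C->B: in-degree(B)=0, level(B)=2, enqueue
    C->D: in-degree(D)=1, level(D)>=2
  process B: level=2
    B->D: in-degree(D)=0, level(D)=3, enqueue
  process D: level=3
All levels: A:0, B:2, C:1, D:3

Answer: A:0, B:2, C:1, D:3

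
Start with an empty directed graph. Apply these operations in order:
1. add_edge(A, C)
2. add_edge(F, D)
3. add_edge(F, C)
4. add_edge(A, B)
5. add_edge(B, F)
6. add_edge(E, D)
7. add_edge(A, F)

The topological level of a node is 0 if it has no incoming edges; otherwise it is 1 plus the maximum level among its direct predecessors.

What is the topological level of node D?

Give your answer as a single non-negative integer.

Answer: 3

Derivation:
Op 1: add_edge(A, C). Edges now: 1
Op 2: add_edge(F, D). Edges now: 2
Op 3: add_edge(F, C). Edges now: 3
Op 4: add_edge(A, B). Edges now: 4
Op 5: add_edge(B, F). Edges now: 5
Op 6: add_edge(E, D). Edges now: 6
Op 7: add_edge(A, F). Edges now: 7
Compute levels (Kahn BFS):
  sources (in-degree 0): A, E
  process A: level=0
    A->B: in-degree(B)=0, level(B)=1, enqueue
    A->C: in-degree(C)=1, level(C)>=1
    A->F: in-degree(F)=1, level(F)>=1
  process E: level=0
    E->D: in-degree(D)=1, level(D)>=1
  process B: level=1
    B->F: in-degree(F)=0, level(F)=2, enqueue
  process F: level=2
    F->C: in-degree(C)=0, level(C)=3, enqueue
    F->D: in-degree(D)=0, level(D)=3, enqueue
  process C: level=3
  process D: level=3
All levels: A:0, B:1, C:3, D:3, E:0, F:2
level(D) = 3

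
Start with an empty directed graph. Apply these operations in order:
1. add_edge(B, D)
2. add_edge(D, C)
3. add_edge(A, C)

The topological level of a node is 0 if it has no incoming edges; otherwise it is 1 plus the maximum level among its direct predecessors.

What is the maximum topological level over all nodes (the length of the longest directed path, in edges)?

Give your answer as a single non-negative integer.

Answer: 2

Derivation:
Op 1: add_edge(B, D). Edges now: 1
Op 2: add_edge(D, C). Edges now: 2
Op 3: add_edge(A, C). Edges now: 3
Compute levels (Kahn BFS):
  sources (in-degree 0): A, B
  process A: level=0
    A->C: in-degree(C)=1, level(C)>=1
  process B: level=0
    B->D: in-degree(D)=0, level(D)=1, enqueue
  process D: level=1
    D->C: in-degree(C)=0, level(C)=2, enqueue
  process C: level=2
All levels: A:0, B:0, C:2, D:1
max level = 2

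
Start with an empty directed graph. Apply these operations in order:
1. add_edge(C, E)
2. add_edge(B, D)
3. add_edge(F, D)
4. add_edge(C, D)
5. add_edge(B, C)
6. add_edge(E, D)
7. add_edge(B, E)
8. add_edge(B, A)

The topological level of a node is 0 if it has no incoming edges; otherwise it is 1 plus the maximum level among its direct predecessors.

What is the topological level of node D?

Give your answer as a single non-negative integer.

Answer: 3

Derivation:
Op 1: add_edge(C, E). Edges now: 1
Op 2: add_edge(B, D). Edges now: 2
Op 3: add_edge(F, D). Edges now: 3
Op 4: add_edge(C, D). Edges now: 4
Op 5: add_edge(B, C). Edges now: 5
Op 6: add_edge(E, D). Edges now: 6
Op 7: add_edge(B, E). Edges now: 7
Op 8: add_edge(B, A). Edges now: 8
Compute levels (Kahn BFS):
  sources (in-degree 0): B, F
  process B: level=0
    B->A: in-degree(A)=0, level(A)=1, enqueue
    B->C: in-degree(C)=0, level(C)=1, enqueue
    B->D: in-degree(D)=3, level(D)>=1
    B->E: in-degree(E)=1, level(E)>=1
  process F: level=0
    F->D: in-degree(D)=2, level(D)>=1
  process A: level=1
  process C: level=1
    C->D: in-degree(D)=1, level(D)>=2
    C->E: in-degree(E)=0, level(E)=2, enqueue
  process E: level=2
    E->D: in-degree(D)=0, level(D)=3, enqueue
  process D: level=3
All levels: A:1, B:0, C:1, D:3, E:2, F:0
level(D) = 3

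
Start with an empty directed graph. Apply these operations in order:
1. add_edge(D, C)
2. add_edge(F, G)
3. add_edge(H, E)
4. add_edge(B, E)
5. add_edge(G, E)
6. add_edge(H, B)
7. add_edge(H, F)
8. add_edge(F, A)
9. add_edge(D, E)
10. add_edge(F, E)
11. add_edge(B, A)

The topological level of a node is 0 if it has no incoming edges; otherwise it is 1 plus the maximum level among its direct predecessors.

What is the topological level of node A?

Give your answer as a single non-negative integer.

Op 1: add_edge(D, C). Edges now: 1
Op 2: add_edge(F, G). Edges now: 2
Op 3: add_edge(H, E). Edges now: 3
Op 4: add_edge(B, E). Edges now: 4
Op 5: add_edge(G, E). Edges now: 5
Op 6: add_edge(H, B). Edges now: 6
Op 7: add_edge(H, F). Edges now: 7
Op 8: add_edge(F, A). Edges now: 8
Op 9: add_edge(D, E). Edges now: 9
Op 10: add_edge(F, E). Edges now: 10
Op 11: add_edge(B, A). Edges now: 11
Compute levels (Kahn BFS):
  sources (in-degree 0): D, H
  process D: level=0
    D->C: in-degree(C)=0, level(C)=1, enqueue
    D->E: in-degree(E)=4, level(E)>=1
  process H: level=0
    H->B: in-degree(B)=0, level(B)=1, enqueue
    H->E: in-degree(E)=3, level(E)>=1
    H->F: in-degree(F)=0, level(F)=1, enqueue
  process C: level=1
  process B: level=1
    B->A: in-degree(A)=1, level(A)>=2
    B->E: in-degree(E)=2, level(E)>=2
  process F: level=1
    F->A: in-degree(A)=0, level(A)=2, enqueue
    F->E: in-degree(E)=1, level(E)>=2
    F->G: in-degree(G)=0, level(G)=2, enqueue
  process A: level=2
  process G: level=2
    G->E: in-degree(E)=0, level(E)=3, enqueue
  process E: level=3
All levels: A:2, B:1, C:1, D:0, E:3, F:1, G:2, H:0
level(A) = 2

Answer: 2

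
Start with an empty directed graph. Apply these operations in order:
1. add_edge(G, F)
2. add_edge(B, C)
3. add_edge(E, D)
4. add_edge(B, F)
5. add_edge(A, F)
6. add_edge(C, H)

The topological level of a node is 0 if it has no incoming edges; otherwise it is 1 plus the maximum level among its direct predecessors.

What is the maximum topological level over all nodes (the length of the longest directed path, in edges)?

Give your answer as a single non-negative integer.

Op 1: add_edge(G, F). Edges now: 1
Op 2: add_edge(B, C). Edges now: 2
Op 3: add_edge(E, D). Edges now: 3
Op 4: add_edge(B, F). Edges now: 4
Op 5: add_edge(A, F). Edges now: 5
Op 6: add_edge(C, H). Edges now: 6
Compute levels (Kahn BFS):
  sources (in-degree 0): A, B, E, G
  process A: level=0
    A->F: in-degree(F)=2, level(F)>=1
  process B: level=0
    B->C: in-degree(C)=0, level(C)=1, enqueue
    B->F: in-degree(F)=1, level(F)>=1
  process E: level=0
    E->D: in-degree(D)=0, level(D)=1, enqueue
  process G: level=0
    G->F: in-degree(F)=0, level(F)=1, enqueue
  process C: level=1
    C->H: in-degree(H)=0, level(H)=2, enqueue
  process D: level=1
  process F: level=1
  process H: level=2
All levels: A:0, B:0, C:1, D:1, E:0, F:1, G:0, H:2
max level = 2

Answer: 2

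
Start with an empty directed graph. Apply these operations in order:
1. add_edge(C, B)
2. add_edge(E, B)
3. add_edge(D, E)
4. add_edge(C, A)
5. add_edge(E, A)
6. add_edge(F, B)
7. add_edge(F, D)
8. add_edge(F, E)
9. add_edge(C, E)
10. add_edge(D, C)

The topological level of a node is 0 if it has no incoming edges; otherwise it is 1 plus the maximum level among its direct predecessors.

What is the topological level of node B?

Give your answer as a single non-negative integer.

Answer: 4

Derivation:
Op 1: add_edge(C, B). Edges now: 1
Op 2: add_edge(E, B). Edges now: 2
Op 3: add_edge(D, E). Edges now: 3
Op 4: add_edge(C, A). Edges now: 4
Op 5: add_edge(E, A). Edges now: 5
Op 6: add_edge(F, B). Edges now: 6
Op 7: add_edge(F, D). Edges now: 7
Op 8: add_edge(F, E). Edges now: 8
Op 9: add_edge(C, E). Edges now: 9
Op 10: add_edge(D, C). Edges now: 10
Compute levels (Kahn BFS):
  sources (in-degree 0): F
  process F: level=0
    F->B: in-degree(B)=2, level(B)>=1
    F->D: in-degree(D)=0, level(D)=1, enqueue
    F->E: in-degree(E)=2, level(E)>=1
  process D: level=1
    D->C: in-degree(C)=0, level(C)=2, enqueue
    D->E: in-degree(E)=1, level(E)>=2
  process C: level=2
    C->A: in-degree(A)=1, level(A)>=3
    C->B: in-degree(B)=1, level(B)>=3
    C->E: in-degree(E)=0, level(E)=3, enqueue
  process E: level=3
    E->A: in-degree(A)=0, level(A)=4, enqueue
    E->B: in-degree(B)=0, level(B)=4, enqueue
  process A: level=4
  process B: level=4
All levels: A:4, B:4, C:2, D:1, E:3, F:0
level(B) = 4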